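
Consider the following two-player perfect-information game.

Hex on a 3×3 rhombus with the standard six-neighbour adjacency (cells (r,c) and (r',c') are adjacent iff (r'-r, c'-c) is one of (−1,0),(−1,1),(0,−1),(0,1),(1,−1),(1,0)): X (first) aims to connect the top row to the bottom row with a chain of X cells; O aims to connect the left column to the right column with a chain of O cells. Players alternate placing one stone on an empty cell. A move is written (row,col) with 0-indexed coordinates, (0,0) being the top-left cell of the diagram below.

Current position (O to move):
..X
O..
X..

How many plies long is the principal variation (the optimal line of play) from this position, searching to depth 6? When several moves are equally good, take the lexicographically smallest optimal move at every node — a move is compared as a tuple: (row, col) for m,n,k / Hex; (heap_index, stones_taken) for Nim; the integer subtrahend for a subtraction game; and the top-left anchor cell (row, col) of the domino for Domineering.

PV length from [..X/O../X..]: 6 plies

p1 O@[..X/O../X..]: (0,0)[O.X/O../X..]-1* (0,1)[.OX/O../X..]-1 (1,1)[..X/OO./X..]-1 (1,2)[..X/O.O/X..]-1 (2,1)[..X/O../XO.]-1 (2,2)[..X/O../X.O]-1
p2 X@[O.X/O../X..]: (0,1)[OXX/O../X..]+1* (1,1)[O.X/OX./X..]+1 (1,2)[O.X/O.X/X..]+1 (2,1)[O.X/O../XX.]+1 (2,2)[O.X/O../X.X]+1
p3 O@[OXX/O../X..]: (1,1)[OXX/OO./X..]-1* (1,2)[OXX/O.O/X..]-1 (2,1)[OXX/O../XO.]-1 (2,2)[OXX/O../X.O]-1
p4 X@[OXX/OO./X..]: (1,2)[OXX/OOX/X..]+1* (2,1)[OXX/OO./XX.]-1 (2,2)[OXX/OO./X.X]-1
p5 O@[OXX/OOX/X..]: (2,1)[OXX/OOX/XO.]-1* (2,2)[OXX/OOX/X.O]-1
p6 X@[OXX/OOX/XO.]: (2,2)[OXX/OOX/XOX]+1*
p7 O@[OXX/OOX/XOX] terminal -1; root [..X/O../X..] d6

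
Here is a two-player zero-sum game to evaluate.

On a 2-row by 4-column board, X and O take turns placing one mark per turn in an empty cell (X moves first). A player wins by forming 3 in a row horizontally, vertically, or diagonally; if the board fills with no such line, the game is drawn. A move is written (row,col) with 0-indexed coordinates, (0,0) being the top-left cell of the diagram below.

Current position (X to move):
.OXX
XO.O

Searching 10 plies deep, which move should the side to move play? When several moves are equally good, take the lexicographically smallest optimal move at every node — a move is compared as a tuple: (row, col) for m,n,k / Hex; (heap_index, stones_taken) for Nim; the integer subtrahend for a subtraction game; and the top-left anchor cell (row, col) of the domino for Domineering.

[.OXX/XO.O] X move#1: (0,0):-1/XOXX/XO.O, (1,2):+0/.OXX/XOXO*
[.OXX/XOXO] O move#2: (0,0):+0/OOXX/XOXO*
[OOXX/XOXO] end (terminal +0, X#3); searched .OXX/XO.O to 10

X's best at [.OXX/XO.O]: (1,2)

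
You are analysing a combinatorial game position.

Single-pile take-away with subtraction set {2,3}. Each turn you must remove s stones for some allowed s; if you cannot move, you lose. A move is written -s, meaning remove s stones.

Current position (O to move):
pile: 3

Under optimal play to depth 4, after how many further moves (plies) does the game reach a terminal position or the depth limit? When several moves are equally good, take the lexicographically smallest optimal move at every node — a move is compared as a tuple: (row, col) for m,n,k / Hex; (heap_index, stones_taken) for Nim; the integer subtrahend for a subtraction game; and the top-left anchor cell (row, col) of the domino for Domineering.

p1 O@[3]: -2[1]+1* -3[0]+1
p2 X@[1] terminal -1; root [3] d4

PV length from [3]: 1 ply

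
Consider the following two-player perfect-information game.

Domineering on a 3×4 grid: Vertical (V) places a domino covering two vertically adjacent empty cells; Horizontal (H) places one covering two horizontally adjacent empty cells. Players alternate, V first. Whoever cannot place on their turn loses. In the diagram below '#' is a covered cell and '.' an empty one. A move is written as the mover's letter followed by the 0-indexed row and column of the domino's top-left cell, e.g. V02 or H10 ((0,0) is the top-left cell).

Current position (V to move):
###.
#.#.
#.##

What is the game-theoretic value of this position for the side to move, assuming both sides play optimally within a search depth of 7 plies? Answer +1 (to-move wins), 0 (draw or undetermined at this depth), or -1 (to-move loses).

p1 V@[###./#.#./#.##]: V03[####/#.##/#.##]+1* V11[###./###./####]+1
p2 H@[####/#.##/#.##] terminal -1; root [###./#.#./#.##] d7

value(###./#.#./#.##, V) = +1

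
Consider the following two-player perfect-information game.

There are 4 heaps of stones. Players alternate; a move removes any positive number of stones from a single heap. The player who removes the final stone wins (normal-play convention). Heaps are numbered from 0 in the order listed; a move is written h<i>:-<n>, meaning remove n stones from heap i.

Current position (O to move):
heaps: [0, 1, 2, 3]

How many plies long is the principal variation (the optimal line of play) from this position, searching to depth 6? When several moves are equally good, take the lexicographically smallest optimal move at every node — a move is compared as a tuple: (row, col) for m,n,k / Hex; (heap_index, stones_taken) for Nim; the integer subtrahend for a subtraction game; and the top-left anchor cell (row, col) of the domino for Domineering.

p1 O@[(0,1,2,3)]: h1:-1[(0,0,2,3)]-1* h2:-1[(0,1,1,3)]-1 h2:-2[(0,1,0,3)]-1 h3:-1[(0,1,2,2)]-1 h3:-2[(0,1,2,1)]-1 h3:-3[(0,1,2,0)]-1
p2 X@[(0,0,2,3)]: h2:-1[(0,0,1,3)]-1 h2:-2[(0,0,0,3)]-1 h3:-1[(0,0,2,2)]+1* h3:-2[(0,0,2,1)]-1 h3:-3[(0,0,2,0)]-1
p3 O@[(0,0,2,2)]: h2:-1[(0,0,1,2)]-1* h2:-2[(0,0,0,2)]-1 h3:-1[(0,0,2,1)]-1 h3:-2[(0,0,2,0)]-1
p4 X@[(0,0,1,2)]: h2:-1[(0,0,0,2)]-1 h3:-1[(0,0,1,1)]+1* h3:-2[(0,0,1,0)]-1
p5 O@[(0,0,1,1)]: h2:-1[(0,0,0,1)]-1* h3:-1[(0,0,1,0)]-1
p6 X@[(0,0,0,1)]: h3:-1[(0,0,0,0)]+1*
p7 O@[(0,0,0,0)] terminal -1; root [(0,1,2,3)] d6

PV length from [(0,1,2,3)]: 6 plies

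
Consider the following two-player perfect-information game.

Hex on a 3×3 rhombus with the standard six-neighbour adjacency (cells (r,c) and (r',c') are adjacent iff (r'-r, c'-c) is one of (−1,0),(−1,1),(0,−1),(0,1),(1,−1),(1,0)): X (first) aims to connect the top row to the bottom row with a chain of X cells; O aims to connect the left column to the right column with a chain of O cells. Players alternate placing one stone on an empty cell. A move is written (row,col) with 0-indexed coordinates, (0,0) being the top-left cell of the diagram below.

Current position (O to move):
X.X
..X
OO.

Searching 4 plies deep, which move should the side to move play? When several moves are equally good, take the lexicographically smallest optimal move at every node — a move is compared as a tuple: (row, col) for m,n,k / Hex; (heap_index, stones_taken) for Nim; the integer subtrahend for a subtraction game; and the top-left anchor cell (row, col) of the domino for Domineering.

p1 O@[X.X/..X/OO.]: (0,1)[XOX/..X/OO.]-1 (1,0)[X.X/O.X/OO.]-1 (1,1)[X.X/.OX/OO.]-1 (2,2)[X.X/..X/OOO]+1*
p2 X@[X.X/..X/OOO] terminal -1; root [X.X/..X/OO.] d4

O's best at [X.X/..X/OO.]: (2,2)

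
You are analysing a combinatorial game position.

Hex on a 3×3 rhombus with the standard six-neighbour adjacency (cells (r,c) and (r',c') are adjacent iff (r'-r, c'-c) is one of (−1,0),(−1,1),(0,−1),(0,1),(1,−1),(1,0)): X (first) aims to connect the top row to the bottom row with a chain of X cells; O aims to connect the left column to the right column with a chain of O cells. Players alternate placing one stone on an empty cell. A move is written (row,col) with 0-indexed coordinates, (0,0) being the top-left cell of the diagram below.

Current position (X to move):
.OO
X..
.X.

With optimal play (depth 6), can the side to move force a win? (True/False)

[.OO/X../.X.] X move#1: (0,0):+1/XOO/X../.X.*, (1,1):-1/.OO/XX./.X., (1,2):-1/.OO/X.X/.X., (2,0):-1/.OO/X../XX., (2,2):-1/.OO/X../.XX
[XOO/X../.X.] O move#2: (1,1):-1/XOO/XO./.X.*, (1,2):-1/XOO/X.O/.X., (2,0):-1/XOO/X../OX., (2,2):-1/XOO/X../.XO
[XOO/XO./.X.] X move#3: (1,2):-1/XOO/XOX/.X., (2,0):+1/XOO/XO./XX.*, (2,2):-1/XOO/XO./.XX
[XOO/XO./XX.] end (terminal -1, O#4); searched .OO/X../.X. to 6

X winning at [.OO/X../.X.]: True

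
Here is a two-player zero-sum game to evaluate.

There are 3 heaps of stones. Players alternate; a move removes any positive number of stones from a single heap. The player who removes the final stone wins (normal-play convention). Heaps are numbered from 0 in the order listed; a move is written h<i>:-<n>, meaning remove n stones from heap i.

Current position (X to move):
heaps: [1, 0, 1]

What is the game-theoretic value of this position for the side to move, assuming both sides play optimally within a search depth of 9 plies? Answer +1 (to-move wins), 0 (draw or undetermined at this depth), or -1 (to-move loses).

value((1,0,1), X) = -1

p1 X@[(1,0,1)]: h0:-1[(0,0,1)]-1* h2:-1[(1,0,0)]-1
p2 O@[(0,0,1)]: h2:-1[(0,0,0)]+1*
p3 X@[(0,0,0)] terminal -1; root [(1,0,1)] d9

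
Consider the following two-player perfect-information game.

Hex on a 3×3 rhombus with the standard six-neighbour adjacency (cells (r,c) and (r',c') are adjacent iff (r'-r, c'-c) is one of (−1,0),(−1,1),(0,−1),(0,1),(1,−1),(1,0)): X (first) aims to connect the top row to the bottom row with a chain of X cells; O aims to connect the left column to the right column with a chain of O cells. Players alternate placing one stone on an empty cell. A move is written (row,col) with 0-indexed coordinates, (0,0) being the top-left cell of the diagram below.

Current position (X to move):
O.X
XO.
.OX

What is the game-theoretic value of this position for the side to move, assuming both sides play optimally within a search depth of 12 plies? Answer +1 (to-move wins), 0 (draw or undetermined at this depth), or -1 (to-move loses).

ply 1, X at O.X/XO./.OX | (0,1)=+1→OXX/XO./.OX*; (1,2)=+1→O.X/XOX/.OX; (2,0)=+1→O.X/XO./XOX
ply 2, O at OXX/XO./.OX | (1,2)=-1→OXX/XOO/.OX*; (2,0)=-1→OXX/XO./OOX
ply 3, X at OXX/XOO/.OX | (2,0)=+1→OXX/XOO/XOX*
ply 4: OXX/XOO/XOX is terminal -1 (O); from O.X/XO./.OX depth 12

value(O.X/XO./.OX, X) = +1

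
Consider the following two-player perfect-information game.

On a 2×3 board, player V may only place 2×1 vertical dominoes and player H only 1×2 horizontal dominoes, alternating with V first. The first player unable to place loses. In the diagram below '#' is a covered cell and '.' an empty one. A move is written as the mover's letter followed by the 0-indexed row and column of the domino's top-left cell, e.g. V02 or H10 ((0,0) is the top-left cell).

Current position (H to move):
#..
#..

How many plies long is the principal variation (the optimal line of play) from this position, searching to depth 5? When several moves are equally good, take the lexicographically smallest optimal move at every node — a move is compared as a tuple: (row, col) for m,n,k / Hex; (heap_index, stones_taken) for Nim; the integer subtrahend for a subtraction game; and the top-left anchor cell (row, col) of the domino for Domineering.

p1 H@[#../#..]: H01[###/#..]+1* H11[#../###]+1
p2 V@[###/#..] terminal -1; root [#../#..] d5

PV length from [#../#..]: 1 ply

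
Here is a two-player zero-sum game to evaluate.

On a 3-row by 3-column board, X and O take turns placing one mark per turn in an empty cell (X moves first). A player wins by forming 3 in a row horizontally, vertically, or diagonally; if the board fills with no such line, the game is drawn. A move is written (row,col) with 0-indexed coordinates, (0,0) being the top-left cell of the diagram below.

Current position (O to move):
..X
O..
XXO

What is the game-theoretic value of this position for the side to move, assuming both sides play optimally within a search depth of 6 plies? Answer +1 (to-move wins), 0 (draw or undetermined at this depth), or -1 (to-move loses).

p1 O@[..X/O../XXO]: (0,0)[O.X/O../XXO]-1 (0,1)[.OX/O../XXO]-1 (1,1)[..X/OO./XXO]+1* (1,2)[..X/O.O/XXO]-1
p2 X@[..X/OO./XXO]: (0,0)[X.X/OO./XXO]-1* (0,1)[.XX/OO./XXO]-1 (1,2)[..X/OOX/XXO]-1
p3 O@[X.X/OO./XXO]: (0,1)[XOX/OO./XXO]+0 (1,2)[X.X/OOO/XXO]+1*
p4 X@[X.X/OOO/XXO] terminal -1; root [..X/O../XXO] d6

value(..X/O../XXO, O) = +1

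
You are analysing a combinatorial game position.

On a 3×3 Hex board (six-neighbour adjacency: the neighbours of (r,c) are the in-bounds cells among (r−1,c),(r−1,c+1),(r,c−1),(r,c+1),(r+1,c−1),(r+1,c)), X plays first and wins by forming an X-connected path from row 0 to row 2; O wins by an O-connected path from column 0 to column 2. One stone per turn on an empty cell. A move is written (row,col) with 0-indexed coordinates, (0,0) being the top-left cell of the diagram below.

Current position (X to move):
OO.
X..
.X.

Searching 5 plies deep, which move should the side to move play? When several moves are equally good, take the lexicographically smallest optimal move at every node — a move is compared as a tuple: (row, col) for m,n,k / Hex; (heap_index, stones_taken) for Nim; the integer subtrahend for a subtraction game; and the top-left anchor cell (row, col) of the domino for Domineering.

X's best at [OO./X../.X.]: (0,2)

ply 1, X at OO./X../.X. | (0,2)=+1→OOX/X../.X.*; (1,1)=-1→OO./XX./.X.; (1,2)=-1→OO./X.X/.X.; (2,0)=-1→OO./X../XX.; (2,2)=-1→OO./X../.XX
ply 2, O at OOX/X../.X. | (1,1)=-1→OOX/XO./.X.*; (1,2)=-1→OOX/X.O/.X.; (2,0)=-1→OOX/X../OX.; (2,2)=-1→OOX/X../.XO
ply 3, X at OOX/XO./.X. | (1,2)=+1→OOX/XOX/.X.*; (2,0)=-1→OOX/XO./XX.; (2,2)=-1→OOX/XO./.XX
ply 4: OOX/XOX/.X. is terminal -1 (O); from OO./X../.X. depth 5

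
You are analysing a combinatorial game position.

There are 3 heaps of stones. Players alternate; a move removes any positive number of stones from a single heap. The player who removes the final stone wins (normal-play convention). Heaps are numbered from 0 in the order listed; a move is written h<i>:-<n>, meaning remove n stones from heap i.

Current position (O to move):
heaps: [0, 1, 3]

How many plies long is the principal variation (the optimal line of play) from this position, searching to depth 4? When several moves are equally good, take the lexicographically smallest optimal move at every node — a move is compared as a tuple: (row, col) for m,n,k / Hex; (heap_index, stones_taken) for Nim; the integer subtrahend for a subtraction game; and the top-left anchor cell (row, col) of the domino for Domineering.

p1 O@[(0,1,3)]: h1:-1[(0,0,3)]-1 h2:-1[(0,1,2)]-1 h2:-2[(0,1,1)]+1* h2:-3[(0,1,0)]-1
p2 X@[(0,1,1)]: h1:-1[(0,0,1)]-1* h2:-1[(0,1,0)]-1
p3 O@[(0,0,1)]: h2:-1[(0,0,0)]+1*
p4 X@[(0,0,0)] terminal -1; root [(0,1,3)] d4

PV length from [(0,1,3)]: 3 plies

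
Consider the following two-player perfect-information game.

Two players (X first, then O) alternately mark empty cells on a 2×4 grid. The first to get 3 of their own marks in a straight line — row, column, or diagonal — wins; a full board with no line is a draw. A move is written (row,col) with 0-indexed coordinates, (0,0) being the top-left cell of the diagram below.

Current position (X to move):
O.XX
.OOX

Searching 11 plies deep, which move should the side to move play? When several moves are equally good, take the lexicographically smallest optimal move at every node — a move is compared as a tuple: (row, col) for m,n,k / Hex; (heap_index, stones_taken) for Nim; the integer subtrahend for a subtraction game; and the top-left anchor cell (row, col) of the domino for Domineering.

X's best at [O.XX/.OOX]: (0,1)

p1 X@[O.XX/.OOX]: (0,1)[OXXX/.OOX]+1* (1,0)[O.XX/XOOX]+0
p2 O@[OXXX/.OOX] terminal -1; root [O.XX/.OOX] d11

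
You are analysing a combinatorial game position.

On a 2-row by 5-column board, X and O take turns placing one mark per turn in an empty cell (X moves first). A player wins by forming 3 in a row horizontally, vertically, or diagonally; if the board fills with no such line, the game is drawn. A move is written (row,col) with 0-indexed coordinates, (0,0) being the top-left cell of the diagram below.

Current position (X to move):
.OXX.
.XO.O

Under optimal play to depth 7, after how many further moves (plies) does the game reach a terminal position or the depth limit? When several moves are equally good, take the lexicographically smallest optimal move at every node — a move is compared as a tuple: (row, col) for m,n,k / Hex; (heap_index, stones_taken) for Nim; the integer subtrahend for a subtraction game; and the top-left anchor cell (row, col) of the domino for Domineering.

p1 X@[.OXX./.XO.O]: (0,0)[XOXX./.XO.O]-1 (0,4)[.OXXX/.XO.O]+1* (1,0)[.OXX./XXO.O]-1 (1,3)[.OXX./.XOXO]+0
p2 O@[.OXXX/.XO.O] terminal -1; root [.OXX./.XO.O] d7

PV length from [.OXX./.XO.O]: 1 ply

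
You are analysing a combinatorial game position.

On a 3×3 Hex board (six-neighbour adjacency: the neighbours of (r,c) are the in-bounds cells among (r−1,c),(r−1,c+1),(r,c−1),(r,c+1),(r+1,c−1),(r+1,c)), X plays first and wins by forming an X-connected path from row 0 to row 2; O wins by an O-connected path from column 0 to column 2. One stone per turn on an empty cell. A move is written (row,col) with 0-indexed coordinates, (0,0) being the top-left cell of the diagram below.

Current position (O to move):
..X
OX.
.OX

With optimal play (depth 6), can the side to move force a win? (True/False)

O winning at [..X/OX./.OX]: False

[..X/OX./.OX] O move#1: (0,0):-1/O.X/OX./.OX*, (0,1):-1/.OX/OX./.OX, (1,2):-1/..X/OXO/.OX, (2,0):-1/..X/OX./OOX
[O.X/OX./.OX] X move#2: (0,1):+1/OXX/OX./.OX*, (1,2):+1/O.X/OXX/.OX, (2,0):+1/O.X/OX./XOX
[OXX/OX./.OX] O move#3: (1,2):-1/OXX/OXO/.OX*, (2,0):-1/OXX/OX./OOX
[OXX/OXO/.OX] X move#4: (2,0):+1/OXX/OXO/XOX*
[OXX/OXO/XOX] end (terminal -1, O#5); searched ..X/OX./.OX to 6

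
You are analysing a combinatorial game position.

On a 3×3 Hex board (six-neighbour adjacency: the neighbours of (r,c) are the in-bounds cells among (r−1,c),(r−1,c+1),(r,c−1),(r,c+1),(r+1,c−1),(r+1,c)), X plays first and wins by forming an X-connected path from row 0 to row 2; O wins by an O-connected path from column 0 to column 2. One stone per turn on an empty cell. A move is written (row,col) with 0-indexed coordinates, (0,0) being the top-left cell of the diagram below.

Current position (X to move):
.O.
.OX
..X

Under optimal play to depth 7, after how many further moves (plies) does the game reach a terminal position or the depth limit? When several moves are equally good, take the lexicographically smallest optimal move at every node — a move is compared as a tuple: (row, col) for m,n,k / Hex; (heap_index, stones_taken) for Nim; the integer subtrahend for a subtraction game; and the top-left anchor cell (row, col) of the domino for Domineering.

PV length from [.O./.OX/..X]: 1 ply

ply 1, X at .O./.OX/..X | (0,0)=-1→XO./.OX/..X; (0,2)=+1→.OX/.OX/..X*; (1,0)=-1→.O./XOX/..X; (2,0)=-1→.O./.OX/X.X; (2,1)=-1→.O./.OX/.XX
ply 2: .OX/.OX/..X is terminal -1 (O); from .O./.OX/..X depth 7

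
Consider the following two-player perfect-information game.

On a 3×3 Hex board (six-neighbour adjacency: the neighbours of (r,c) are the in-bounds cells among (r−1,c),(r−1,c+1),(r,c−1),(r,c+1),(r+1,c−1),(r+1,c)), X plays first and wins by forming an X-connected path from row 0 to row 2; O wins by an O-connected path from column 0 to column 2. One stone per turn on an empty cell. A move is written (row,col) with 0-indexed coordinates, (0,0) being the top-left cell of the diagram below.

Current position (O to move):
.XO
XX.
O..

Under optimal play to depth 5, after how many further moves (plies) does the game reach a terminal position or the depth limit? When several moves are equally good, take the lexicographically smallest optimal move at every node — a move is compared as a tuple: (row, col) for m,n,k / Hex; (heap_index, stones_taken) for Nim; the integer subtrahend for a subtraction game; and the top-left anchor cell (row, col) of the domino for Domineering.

ply 1, O at .XO/XX./O.. | (0,0)=-1→OXO/XX./O..; (1,2)=-1→.XO/XXO/O..; (2,1)=+1→.XO/XX./OO.*; (2,2)=-1→.XO/XX./O.O
ply 2, X at .XO/XX./OO. | (0,0)=-1→XXO/XX./OO.*; (1,2)=-1→.XO/XXX/OO.; (2,2)=-1→.XO/XX./OOX
ply 3, O at XXO/XX./OO. | (1,2)=+1→XXO/XXO/OO.*; (2,2)=+1→XXO/XX./OOO
ply 4: XXO/XXO/OO. is terminal -1 (X); from .XO/XX./O.. depth 5

PV length from [.XO/XX./O..]: 3 plies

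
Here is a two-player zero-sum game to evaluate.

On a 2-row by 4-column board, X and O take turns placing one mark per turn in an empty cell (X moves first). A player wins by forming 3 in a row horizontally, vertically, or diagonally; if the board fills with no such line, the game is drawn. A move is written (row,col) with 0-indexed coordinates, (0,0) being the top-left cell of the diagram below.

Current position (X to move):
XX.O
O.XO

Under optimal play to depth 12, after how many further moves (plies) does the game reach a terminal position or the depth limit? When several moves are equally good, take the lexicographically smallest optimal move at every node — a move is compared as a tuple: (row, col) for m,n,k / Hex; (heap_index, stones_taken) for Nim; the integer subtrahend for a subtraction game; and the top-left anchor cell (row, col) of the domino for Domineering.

PV length from [XX.O/O.XO]: 1 ply

p1 X@[XX.O/O.XO]: (0,2)[XXXO/O.XO]+1* (1,1)[XX.O/OXXO]+0
p2 O@[XXXO/O.XO] terminal -1; root [XX.O/O.XO] d12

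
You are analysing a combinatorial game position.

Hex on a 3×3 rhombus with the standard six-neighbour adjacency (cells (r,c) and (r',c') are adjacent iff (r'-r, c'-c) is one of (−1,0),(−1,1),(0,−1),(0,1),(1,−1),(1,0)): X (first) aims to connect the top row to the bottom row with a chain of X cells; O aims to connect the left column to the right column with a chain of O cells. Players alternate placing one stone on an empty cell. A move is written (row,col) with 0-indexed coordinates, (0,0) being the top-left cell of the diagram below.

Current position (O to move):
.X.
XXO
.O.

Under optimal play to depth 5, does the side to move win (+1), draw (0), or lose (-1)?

[.X./XXO/.O.] O move#1: (0,0):-1/OX./XXO/.O., (0,2):-1/.XO/XXO/.O., (2,0):+1/.X./XXO/OO.*, (2,2):-1/.X./XXO/.OO
[.X./XXO/OO.] end (terminal -1, X#2); searched .X./XXO/.O. to 5

value(.X./XXO/.O., O) = +1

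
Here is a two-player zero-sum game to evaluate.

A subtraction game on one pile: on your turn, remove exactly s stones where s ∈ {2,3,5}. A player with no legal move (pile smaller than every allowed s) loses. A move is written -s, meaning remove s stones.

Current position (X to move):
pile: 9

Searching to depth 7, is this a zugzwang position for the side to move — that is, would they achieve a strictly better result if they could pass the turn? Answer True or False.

zugzwang(9, X) = False

ply 1, X at 9 | -2=+1→7*; -3=-1→6; -5=-1→4
ply 2, O at 7 | -2=-1→5*; -3=-1→4; -5=-1→2
ply 3, X at 5 | -2=-1→3; -3=-1→2; -5=+1→0*
ply 4: 0 is terminal -1 (O); from 9 depth 7
if X skipped the turn, O would face:
~ ply 1, O at 9 | -2=+1→7*; -3=-1→6; -5=-1→4
~ ply 2, X at 7 | -2=-1→5*; -3=-1→4; -5=-1→2
~ ply 3, O at 5 | -2=-1→3; -3=-1→2; -5=+1→0*
~ ply 4: 0 is terminal -1 (X); from 9 depth 7
compare (X): move=+1 vs pass=-1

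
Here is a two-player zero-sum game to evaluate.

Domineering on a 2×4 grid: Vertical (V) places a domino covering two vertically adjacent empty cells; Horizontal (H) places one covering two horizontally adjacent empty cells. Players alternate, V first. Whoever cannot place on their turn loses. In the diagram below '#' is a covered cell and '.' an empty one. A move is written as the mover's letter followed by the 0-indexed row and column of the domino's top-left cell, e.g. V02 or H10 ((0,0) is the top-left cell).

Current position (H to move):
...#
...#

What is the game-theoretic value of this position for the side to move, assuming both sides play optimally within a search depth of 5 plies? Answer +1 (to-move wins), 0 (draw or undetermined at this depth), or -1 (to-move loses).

value(...#/...#, H) = +1

p1 H@[...#/...#]: H00[##.#/...#]+1* H01[.###/...#]+1 H10[...#/##.#]+1 H11[...#/.###]+1
p2 V@[##.#/...#]: V02[####/..##]-1*
p3 H@[####/..##]: H10[####/####]+1*
p4 V@[####/####] terminal -1; root [...#/...#] d5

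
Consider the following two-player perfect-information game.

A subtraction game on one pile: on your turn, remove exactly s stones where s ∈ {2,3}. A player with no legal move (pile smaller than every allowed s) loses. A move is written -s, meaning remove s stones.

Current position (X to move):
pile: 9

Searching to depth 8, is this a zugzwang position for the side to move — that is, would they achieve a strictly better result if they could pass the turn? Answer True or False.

ply 1, X at 9 | -2=-1→7; -3=+1→6*
ply 2, O at 6 | -2=-1→4*; -3=-1→3
ply 3, X at 4 | -2=-1→2; -3=+1→1*
ply 4: 1 is terminal -1 (O); from 9 depth 8
pass branch (O moves first from the same position):
  | ply 1, O at 9 | -2=-1→7; -3=+1→6*
  | ply 2, X at 6 | -2=-1→4*; -3=-1→3
  | ply 3, O at 4 | -2=-1→2; -3=+1→1*
  | ply 4: 1 is terminal -1 (X); from 9 depth 8
X moving scores +1; X passing scores -1

zugzwang(9, X) = False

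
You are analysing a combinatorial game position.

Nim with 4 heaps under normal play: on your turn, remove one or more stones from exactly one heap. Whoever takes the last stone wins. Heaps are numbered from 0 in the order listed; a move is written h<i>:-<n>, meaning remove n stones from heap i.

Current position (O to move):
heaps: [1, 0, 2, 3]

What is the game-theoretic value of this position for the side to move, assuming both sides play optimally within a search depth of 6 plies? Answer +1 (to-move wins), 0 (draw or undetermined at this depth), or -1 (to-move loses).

value((1,0,2,3), O) = -1

[(1,0,2,3)] O move#1: h0:-1:-1/(0,0,2,3)*, h2:-1:-1/(1,0,1,3), h2:-2:-1/(1,0,0,3), h3:-1:-1/(1,0,2,2), h3:-2:-1/(1,0,2,1), h3:-3:-1/(1,0,2,0)
[(0,0,2,3)] X move#2: h2:-1:-1/(0,0,1,3), h2:-2:-1/(0,0,0,3), h3:-1:+1/(0,0,2,2)*, h3:-2:-1/(0,0,2,1), h3:-3:-1/(0,0,2,0)
[(0,0,2,2)] O move#3: h2:-1:-1/(0,0,1,2)*, h2:-2:-1/(0,0,0,2), h3:-1:-1/(0,0,2,1), h3:-2:-1/(0,0,2,0)
[(0,0,1,2)] X move#4: h2:-1:-1/(0,0,0,2), h3:-1:+1/(0,0,1,1)*, h3:-2:-1/(0,0,1,0)
[(0,0,1,1)] O move#5: h2:-1:-1/(0,0,0,1)*, h3:-1:-1/(0,0,1,0)
[(0,0,0,1)] X move#6: h3:-1:+1/(0,0,0,0)*
[(0,0,0,0)] end (terminal -1, O#7); searched (1,0,2,3) to 6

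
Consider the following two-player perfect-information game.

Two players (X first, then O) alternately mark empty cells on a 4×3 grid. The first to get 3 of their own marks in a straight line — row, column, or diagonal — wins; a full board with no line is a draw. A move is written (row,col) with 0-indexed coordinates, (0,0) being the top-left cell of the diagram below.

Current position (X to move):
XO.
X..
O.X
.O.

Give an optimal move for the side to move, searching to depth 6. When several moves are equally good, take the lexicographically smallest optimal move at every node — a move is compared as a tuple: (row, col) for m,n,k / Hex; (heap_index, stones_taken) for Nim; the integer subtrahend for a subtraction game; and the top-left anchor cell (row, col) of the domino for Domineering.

X's best at [XO./X../O.X/.O.]: (0,2)

p1 X@[XO./X../O.X/.O.]: (0,2)[XOX/X../O.X/.O.]+1* (1,1)[XO./XX./O.X/.O.]+1 (1,2)[XO./X.X/O.X/.O.]+1 (2,1)[XO./X../OXX/.O.]+1 (3,0)[XO./X../O.X/XO.]-1 (3,2)[XO./X../O.X/.OX]+1
p2 O@[XOX/X../O.X/.O.]: (1,1)[XOX/XO./O.X/.O.]-1* (1,2)[XOX/X.O/O.X/.O.]-1 (2,1)[XOX/X../OOX/.O.]-1 (3,0)[XOX/X../O.X/OO.]-1 (3,2)[XOX/X../O.X/.OO]-1
p3 X@[XOX/XO./O.X/.O.]: (1,2)[XOX/XOX/O.X/.O.]+1* (2,1)[XOX/XO./OXX/.O.]+1 (3,0)[XOX/XO./O.X/XO.]-1 (3,2)[XOX/XO./O.X/.OX]-1
p4 O@[XOX/XOX/O.X/.O.] terminal -1; root [XO./X../O.X/.O.] d6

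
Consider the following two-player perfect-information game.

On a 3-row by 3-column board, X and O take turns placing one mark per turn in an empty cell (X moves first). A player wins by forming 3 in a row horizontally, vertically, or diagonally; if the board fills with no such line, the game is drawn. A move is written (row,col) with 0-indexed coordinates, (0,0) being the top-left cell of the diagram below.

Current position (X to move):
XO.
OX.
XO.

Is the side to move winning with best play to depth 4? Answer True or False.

X winning at [XO./OX./XO.]: True

[XO./OX./XO.] X move#1: (0,2):+1/XOX/OX./XO.*, (1,2):+1/XO./OXX/XO., (2,2):+1/XO./OX./XOX
[XOX/OX./XO.] end (terminal -1, O#2); searched XO./OX./XO. to 4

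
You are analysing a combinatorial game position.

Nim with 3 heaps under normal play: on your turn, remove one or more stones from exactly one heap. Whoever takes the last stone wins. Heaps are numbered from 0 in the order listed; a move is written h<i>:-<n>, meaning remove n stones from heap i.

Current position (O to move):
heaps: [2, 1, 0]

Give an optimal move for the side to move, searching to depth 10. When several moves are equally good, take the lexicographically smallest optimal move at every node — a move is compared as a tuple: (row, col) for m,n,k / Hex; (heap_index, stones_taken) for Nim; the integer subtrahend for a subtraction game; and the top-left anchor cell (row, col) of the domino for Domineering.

[(2,1,0)] O move#1: h0:-1:+1/(1,1,0)*, h0:-2:-1/(0,1,0), h1:-1:-1/(2,0,0)
[(1,1,0)] X move#2: h0:-1:-1/(0,1,0)*, h1:-1:-1/(1,0,0)
[(0,1,0)] O move#3: h1:-1:+1/(0,0,0)*
[(0,0,0)] end (terminal -1, X#4); searched (2,1,0) to 10

O's best at [(2,1,0)]: h0:-1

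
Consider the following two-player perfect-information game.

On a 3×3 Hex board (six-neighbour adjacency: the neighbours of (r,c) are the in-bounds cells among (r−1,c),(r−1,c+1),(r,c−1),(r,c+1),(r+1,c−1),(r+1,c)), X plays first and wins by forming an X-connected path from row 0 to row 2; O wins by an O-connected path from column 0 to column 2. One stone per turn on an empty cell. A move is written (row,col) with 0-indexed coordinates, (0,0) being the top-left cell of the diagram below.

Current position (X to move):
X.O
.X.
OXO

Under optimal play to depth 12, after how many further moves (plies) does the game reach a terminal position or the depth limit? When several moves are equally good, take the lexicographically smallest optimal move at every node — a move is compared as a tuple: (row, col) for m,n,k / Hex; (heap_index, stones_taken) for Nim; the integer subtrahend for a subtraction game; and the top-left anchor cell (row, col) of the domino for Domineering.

PV length from [X.O/.X./OXO]: 1 ply

[X.O/.X./OXO] X move#1: (0,1):+1/XXO/.X./OXO*, (1,0):+1/X.O/XX./OXO, (1,2):+1/X.O/.XX/OXO
[XXO/.X./OXO] end (terminal -1, O#2); searched X.O/.X./OXO to 12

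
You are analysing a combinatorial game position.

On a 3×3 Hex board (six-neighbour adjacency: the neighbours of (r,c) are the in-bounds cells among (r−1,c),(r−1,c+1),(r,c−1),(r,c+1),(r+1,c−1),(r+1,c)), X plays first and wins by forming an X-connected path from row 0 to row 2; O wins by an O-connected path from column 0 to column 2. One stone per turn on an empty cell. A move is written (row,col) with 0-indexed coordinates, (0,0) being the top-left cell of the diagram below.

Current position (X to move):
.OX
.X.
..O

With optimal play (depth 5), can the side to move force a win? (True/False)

[.OX/.X./..O] X move#1: (0,0):+1/XOX/.X./..O*, (1,0):+1/.OX/XX./..O, (1,2):+1/.OX/.XX/..O, (2,0):+1/.OX/.X./X.O, (2,1):+1/.OX/.X./.XO
[XOX/.X./..O] O move#2: (1,0):-1/XOX/OX./..O*, (1,2):-1/XOX/.XO/..O, (2,0):-1/XOX/.X./O.O, (2,1):-1/XOX/.X./.OO
[XOX/OX./..O] X move#3: (1,2):+1/XOX/OXX/..O*, (2,0):+1/XOX/OX./X.O, (2,1):+1/XOX/OX./.XO
[XOX/OXX/..O] O move#4: (2,0):-1/XOX/OXX/O.O*, (2,1):-1/XOX/OXX/.OO
[XOX/OXX/O.O] X move#5: (2,1):+1/XOX/OXX/OXO*
[XOX/OXX/OXO] end (terminal -1, O#6); searched .OX/.X./..O to 5

X winning at [.OX/.X./..O]: True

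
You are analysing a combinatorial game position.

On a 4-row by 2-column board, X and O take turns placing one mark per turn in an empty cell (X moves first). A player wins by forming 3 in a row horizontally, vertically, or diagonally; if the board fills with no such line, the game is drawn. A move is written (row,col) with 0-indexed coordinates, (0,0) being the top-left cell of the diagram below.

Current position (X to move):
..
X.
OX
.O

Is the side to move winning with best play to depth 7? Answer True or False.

p1 X@[../X./OX/.O]: (0,0)[X./X./OX/.O]+0* (0,1)[.X/X./OX/.O]+0 (1,1)[../XX/OX/.O]+0 (3,0)[../X./OX/XO]+0
p2 O@[X./X./OX/.O]: (0,1)[XO/X./OX/.O]+0* (1,1)[X./XO/OX/.O]+0 (3,0)[X./X./OX/OO]+0
p3 X@[XO/X./OX/.O]: (1,1)[XO/XX/OX/.O]+0* (3,0)[XO/X./OX/XO]+0
p4 O@[XO/XX/OX/.O]: (3,0)[XO/XX/OX/OO]+0*
p5 X@[XO/XX/OX/OO] terminal +0; root [../X./OX/.O] d7

X winning at [../X./OX/.O]: False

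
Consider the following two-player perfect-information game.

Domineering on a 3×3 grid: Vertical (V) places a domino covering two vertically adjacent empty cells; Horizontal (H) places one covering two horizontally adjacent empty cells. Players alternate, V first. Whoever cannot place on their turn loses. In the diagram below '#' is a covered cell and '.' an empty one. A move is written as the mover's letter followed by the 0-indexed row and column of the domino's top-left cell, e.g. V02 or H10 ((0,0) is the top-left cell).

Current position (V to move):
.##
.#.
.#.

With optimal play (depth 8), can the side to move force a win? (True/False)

V winning at [.##/.#./.#.]: True

p1 V@[.##/.#./.#.]: V00[###/##./.#.]+1* V10[.##/##./##.]+1 V12[.##/.##/.##]+1
p2 H@[###/##./.#.] terminal -1; root [.##/.#./.#.] d8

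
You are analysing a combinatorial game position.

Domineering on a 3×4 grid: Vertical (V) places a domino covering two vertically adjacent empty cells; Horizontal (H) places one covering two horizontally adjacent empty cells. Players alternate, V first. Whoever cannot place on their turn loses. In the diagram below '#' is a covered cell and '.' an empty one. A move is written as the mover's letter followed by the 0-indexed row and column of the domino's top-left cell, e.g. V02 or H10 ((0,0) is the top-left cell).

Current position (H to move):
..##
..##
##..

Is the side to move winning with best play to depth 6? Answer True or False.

H winning at [..##/..##/##..]: True

ply 1, H at ..##/..##/##.. | H00=+1→####/..##/##..*; H10=+1→..##/####/##..; H22=-1→..##/..##/####
ply 2: ####/..##/##.. is terminal -1 (V); from ..##/..##/##.. depth 6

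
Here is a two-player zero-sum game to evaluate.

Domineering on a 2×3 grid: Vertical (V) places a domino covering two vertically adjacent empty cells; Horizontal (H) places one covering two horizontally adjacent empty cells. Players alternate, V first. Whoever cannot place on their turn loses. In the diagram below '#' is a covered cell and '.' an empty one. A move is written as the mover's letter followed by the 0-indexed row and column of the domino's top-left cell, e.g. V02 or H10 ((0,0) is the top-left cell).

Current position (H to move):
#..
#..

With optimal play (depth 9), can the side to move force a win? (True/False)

H winning at [#../#..]: True

[#../#..] H move#1: H01:+1/###/#..*, H11:+1/#../###
[###/#..] end (terminal -1, V#2); searched #../#.. to 9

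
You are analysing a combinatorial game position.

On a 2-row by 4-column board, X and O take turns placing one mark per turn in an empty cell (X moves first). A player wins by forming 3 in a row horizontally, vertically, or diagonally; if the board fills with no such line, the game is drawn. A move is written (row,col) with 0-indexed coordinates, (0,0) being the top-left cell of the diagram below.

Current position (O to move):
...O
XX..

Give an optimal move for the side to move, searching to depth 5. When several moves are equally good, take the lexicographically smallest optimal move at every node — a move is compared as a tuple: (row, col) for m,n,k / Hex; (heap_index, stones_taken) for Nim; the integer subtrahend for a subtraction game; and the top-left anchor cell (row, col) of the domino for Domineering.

[...O/XX..] O move#1: (0,0):-1/O..O/XX.., (0,1):-1/.O.O/XX.., (0,2):-1/..OO/XX.., (1,2):+0/...O/XXO.*, (1,3):-1/...O/XX.O
[...O/XXO.] X move#2: (0,0):+0/X..O/XXO.*, (0,1):+0/.X.O/XXO., (0,2):+0/..XO/XXO., (1,3):+0/...O/XXOX
[X..O/XXO.] O move#3: (0,1):+0/XO.O/XXO.*, (0,2):+0/X.OO/XXO., (1,3):+0/X..O/XXOO
[XO.O/XXO.] X move#4: (0,2):+0/XOXO/XXO.*, (1,3):-1/XO.O/XXOX
[XOXO/XXO.] O move#5: (1,3):+0/XOXO/XXOO*
[XOXO/XXOO] end (terminal +0, X#6); searched ...O/XX.. to 5

O's best at [...O/XX..]: (1,2)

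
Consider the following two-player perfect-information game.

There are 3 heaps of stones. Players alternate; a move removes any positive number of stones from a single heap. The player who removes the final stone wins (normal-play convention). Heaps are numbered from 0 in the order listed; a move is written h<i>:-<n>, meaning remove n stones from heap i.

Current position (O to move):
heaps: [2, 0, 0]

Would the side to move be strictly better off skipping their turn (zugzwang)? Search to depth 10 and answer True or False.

p1 O@[(2,0,0)]: h0:-1[(1,0,0)]-1 h0:-2[(0,0,0)]+1*
p2 X@[(0,0,0)] terminal -1; root [(2,0,0)] d10
suppose O passes — search the same position with X to move:
pass> p1 X@[(2,0,0)]: h0:-1[(1,0,0)]-1 h0:-2[(0,0,0)]+1*
pass> p2 O@[(0,0,0)] terminal -1; root [(2,0,0)] d10
for O: play +1, pass -1

zugzwang((2,0,0), O) = False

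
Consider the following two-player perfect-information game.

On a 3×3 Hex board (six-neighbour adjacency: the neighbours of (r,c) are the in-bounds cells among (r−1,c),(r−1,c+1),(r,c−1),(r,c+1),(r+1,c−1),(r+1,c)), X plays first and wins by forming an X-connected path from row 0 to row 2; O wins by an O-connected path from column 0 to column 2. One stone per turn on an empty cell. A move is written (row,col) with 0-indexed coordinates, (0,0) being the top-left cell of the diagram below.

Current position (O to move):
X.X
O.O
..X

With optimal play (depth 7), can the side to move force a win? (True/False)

O winning at [X.X/O.O/..X]: True

[X.X/O.O/..X] O move#1: (0,1):-1/XOX/O.O/..X, (1,1):+1/X.X/OOO/..X*, (2,0):+1/X.X/O.O/O.X, (2,1):+1/X.X/O.O/.OX
[X.X/OOO/..X] end (terminal -1, X#2); searched X.X/O.O/..X to 7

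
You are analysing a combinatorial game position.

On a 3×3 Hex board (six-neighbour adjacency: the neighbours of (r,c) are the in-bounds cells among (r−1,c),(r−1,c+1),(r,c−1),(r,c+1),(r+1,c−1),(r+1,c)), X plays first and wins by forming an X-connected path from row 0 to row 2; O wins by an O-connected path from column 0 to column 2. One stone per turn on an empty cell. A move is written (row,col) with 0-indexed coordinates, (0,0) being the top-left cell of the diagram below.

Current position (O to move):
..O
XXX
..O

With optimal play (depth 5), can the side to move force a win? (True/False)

O winning at [..O/XXX/..O]: False

[..O/XXX/..O] O move#1: (0,0):-1/O.O/XXX/..O*, (0,1):-1/.OO/XXX/..O, (2,0):-1/..O/XXX/O.O, (2,1):-1/..O/XXX/.OO
[O.O/XXX/..O] X move#2: (0,1):+1/OXO/XXX/..O*, (2,0):-1/O.O/XXX/X.O, (2,1):-1/O.O/XXX/.XO
[OXO/XXX/..O] O move#3: (2,0):-1/OXO/XXX/O.O*, (2,1):-1/OXO/XXX/.OO
[OXO/XXX/O.O] X move#4: (2,1):+1/OXO/XXX/OXO*
[OXO/XXX/OXO] end (terminal -1, O#5); searched ..O/XXX/..O to 5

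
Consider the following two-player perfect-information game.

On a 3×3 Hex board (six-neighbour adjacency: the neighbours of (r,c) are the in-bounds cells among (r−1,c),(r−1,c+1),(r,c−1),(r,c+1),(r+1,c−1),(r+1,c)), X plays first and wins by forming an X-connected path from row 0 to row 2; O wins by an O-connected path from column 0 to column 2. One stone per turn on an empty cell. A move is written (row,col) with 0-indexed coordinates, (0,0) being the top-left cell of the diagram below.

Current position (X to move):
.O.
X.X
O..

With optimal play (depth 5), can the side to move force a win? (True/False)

[.O./X.X/O..] X move#1: (0,0):+1/XO./X.X/O..*, (0,2):+1/.OX/X.X/O.., (1,1):+1/.O./XXX/O.., (2,1):-1/.O./X.X/OX., (2,2):-1/.O./X.X/O.X
[XO./X.X/O..] O move#2: (0,2):-1/XOO/X.X/O..*, (1,1):-1/XO./XOX/O.., (2,1):-1/XO./X.X/OO., (2,2):-1/XO./X.X/O.O
[XOO/X.X/O..] X move#3: (1,1):+1/XOO/XXX/O..*, (2,1):-1/XOO/X.X/OX., (2,2):-1/XOO/X.X/O.X
[XOO/XXX/O..] O move#4: (2,1):-1/XOO/XXX/OO.*, (2,2):-1/XOO/XXX/O.O
[XOO/XXX/OO.] X move#5: (2,2):+1/XOO/XXX/OOX*
[XOO/XXX/OOX] end (terminal -1, O#6); searched .O./X.X/O.. to 5

X winning at [.O./X.X/O..]: True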